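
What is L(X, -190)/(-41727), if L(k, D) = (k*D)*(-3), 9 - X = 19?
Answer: 1900/13909 ≈ 0.13660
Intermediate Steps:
X = -10 (X = 9 - 1*19 = 9 - 19 = -10)
L(k, D) = -3*D*k (L(k, D) = (D*k)*(-3) = -3*D*k)
L(X, -190)/(-41727) = -3*(-190)*(-10)/(-41727) = -5700*(-1/41727) = 1900/13909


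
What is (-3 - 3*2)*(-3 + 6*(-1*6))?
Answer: 351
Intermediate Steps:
(-3 - 3*2)*(-3 + 6*(-1*6)) = (-3 - 6)*(-3 + 6*(-6)) = -9*(-3 - 36) = -9*(-39) = 351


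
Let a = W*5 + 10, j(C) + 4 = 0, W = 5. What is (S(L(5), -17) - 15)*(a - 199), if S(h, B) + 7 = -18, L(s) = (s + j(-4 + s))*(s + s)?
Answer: 6560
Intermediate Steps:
j(C) = -4 (j(C) = -4 + 0 = -4)
L(s) = 2*s*(-4 + s) (L(s) = (s - 4)*(s + s) = (-4 + s)*(2*s) = 2*s*(-4 + s))
S(h, B) = -25 (S(h, B) = -7 - 18 = -25)
a = 35 (a = 5*5 + 10 = 25 + 10 = 35)
(S(L(5), -17) - 15)*(a - 199) = (-25 - 15)*(35 - 199) = -40*(-164) = 6560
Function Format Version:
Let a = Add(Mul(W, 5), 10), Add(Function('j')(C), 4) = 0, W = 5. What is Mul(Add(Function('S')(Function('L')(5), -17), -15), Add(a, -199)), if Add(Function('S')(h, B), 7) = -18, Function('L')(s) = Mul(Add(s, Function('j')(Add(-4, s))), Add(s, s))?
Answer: 6560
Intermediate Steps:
Function('j')(C) = -4 (Function('j')(C) = Add(-4, 0) = -4)
Function('L')(s) = Mul(2, s, Add(-4, s)) (Function('L')(s) = Mul(Add(s, -4), Add(s, s)) = Mul(Add(-4, s), Mul(2, s)) = Mul(2, s, Add(-4, s)))
Function('S')(h, B) = -25 (Function('S')(h, B) = Add(-7, -18) = -25)
a = 35 (a = Add(Mul(5, 5), 10) = Add(25, 10) = 35)
Mul(Add(Function('S')(Function('L')(5), -17), -15), Add(a, -199)) = Mul(Add(-25, -15), Add(35, -199)) = Mul(-40, -164) = 6560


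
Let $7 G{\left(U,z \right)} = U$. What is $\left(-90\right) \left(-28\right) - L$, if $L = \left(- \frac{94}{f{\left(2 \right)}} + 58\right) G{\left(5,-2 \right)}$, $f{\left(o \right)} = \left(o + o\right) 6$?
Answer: $\frac{208435}{84} \approx 2481.4$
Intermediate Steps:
$f{\left(o \right)} = 12 o$ ($f{\left(o \right)} = 2 o 6 = 12 o$)
$G{\left(U,z \right)} = \frac{U}{7}$
$L = \frac{3245}{84}$ ($L = \left(- \frac{94}{12 \cdot 2} + 58\right) \frac{1}{7} \cdot 5 = \left(- \frac{94}{24} + 58\right) \frac{5}{7} = \left(\left(-94\right) \frac{1}{24} + 58\right) \frac{5}{7} = \left(- \frac{47}{12} + 58\right) \frac{5}{7} = \frac{649}{12} \cdot \frac{5}{7} = \frac{3245}{84} \approx 38.631$)
$\left(-90\right) \left(-28\right) - L = \left(-90\right) \left(-28\right) - \frac{3245}{84} = 2520 - \frac{3245}{84} = \frac{208435}{84}$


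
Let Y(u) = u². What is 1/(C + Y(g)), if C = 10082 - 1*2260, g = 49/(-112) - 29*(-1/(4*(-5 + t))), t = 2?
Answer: 2304/18040657 ≈ 0.00012771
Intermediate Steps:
g = -137/48 (g = 49/(-112) - 29*(-1/(4*(-5 + 2))) = 49*(-1/112) - 29/((-3*(-4))) = -7/16 - 29/12 = -137/48 ≈ -2.8542)
C = 7822 (C = 10082 - 2260 = 7822)
1/(C + Y(g)) = 1/(7822 + (-137/48)²) = 1/(7822 + 18769/2304) = 1/(18040657/2304) = 2304/18040657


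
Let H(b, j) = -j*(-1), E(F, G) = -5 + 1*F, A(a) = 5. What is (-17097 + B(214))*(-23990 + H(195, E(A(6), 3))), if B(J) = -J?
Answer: 415290890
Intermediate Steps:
E(F, G) = -5 + F
H(b, j) = j
(-17097 + B(214))*(-23990 + H(195, E(A(6), 3))) = (-17097 - 1*214)*(-23990 + (-5 + 5)) = (-17097 - 214)*(-23990 + 0) = -17311*(-23990) = 415290890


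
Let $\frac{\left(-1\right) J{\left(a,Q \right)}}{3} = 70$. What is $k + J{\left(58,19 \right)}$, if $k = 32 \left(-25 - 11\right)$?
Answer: $-1362$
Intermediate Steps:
$J{\left(a,Q \right)} = -210$ ($J{\left(a,Q \right)} = \left(-3\right) 70 = -210$)
$k = -1152$ ($k = 32 \left(-36\right) = -1152$)
$k + J{\left(58,19 \right)} = -1152 - 210 = -1362$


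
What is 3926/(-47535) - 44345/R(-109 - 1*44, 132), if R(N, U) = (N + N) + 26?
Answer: 60195437/380280 ≈ 158.29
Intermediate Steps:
R(N, U) = 26 + 2*N (R(N, U) = 2*N + 26 = 26 + 2*N)
3926/(-47535) - 44345/R(-109 - 1*44, 132) = 3926/(-47535) - 44345/(26 + 2*(-109 - 1*44)) = 3926*(-1/47535) - 44345/(26 + 2*(-109 - 44)) = -3926/47535 - 44345/(26 + 2*(-153)) = -3926/47535 - 44345/(26 - 306) = -3926/47535 - 44345/(-280) = -3926/47535 - 44345*(-1/280) = -3926/47535 + 1267/8 = 60195437/380280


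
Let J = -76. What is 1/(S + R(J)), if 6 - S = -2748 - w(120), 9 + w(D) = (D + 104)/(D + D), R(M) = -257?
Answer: 15/37334 ≈ 0.00040178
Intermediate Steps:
w(D) = -9 + (104 + D)/(2*D) (w(D) = -9 + (D + 104)/(D + D) = -9 + (104 + D)/((2*D)) = -9 + (104 + D)*(1/(2*D)) = -9 + (104 + D)/(2*D))
S = 41189/15 (S = 6 - (-2748 - (-17/2 + 52/120)) = 6 - (-2748 - (-17/2 + 52*(1/120))) = 6 - (-2748 - (-17/2 + 13/30)) = 6 - (-2748 - 1*(-121/15)) = 6 - (-2748 + 121/15) = 6 - 1*(-41099/15) = 6 + 41099/15 = 41189/15 ≈ 2745.9)
1/(S + R(J)) = 1/(41189/15 - 257) = 1/(37334/15) = 15/37334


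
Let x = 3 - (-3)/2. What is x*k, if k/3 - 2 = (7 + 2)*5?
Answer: 1269/2 ≈ 634.50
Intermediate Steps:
k = 141 (k = 6 + 3*((7 + 2)*5) = 6 + 3*(9*5) = 6 + 3*45 = 6 + 135 = 141)
x = 9/2 (x = 3 - (-3)/2 = 3 - 1*(-3/2) = 3 + 3/2 = 9/2 ≈ 4.5000)
x*k = (9/2)*141 = 1269/2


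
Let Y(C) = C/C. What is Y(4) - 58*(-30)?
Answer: 1741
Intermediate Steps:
Y(C) = 1
Y(4) - 58*(-30) = 1 - 58*(-30) = 1 + 1740 = 1741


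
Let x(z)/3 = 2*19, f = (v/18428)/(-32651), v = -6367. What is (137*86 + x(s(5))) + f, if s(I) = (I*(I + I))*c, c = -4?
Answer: 7157735509055/601692628 ≈ 11896.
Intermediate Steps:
f = 6367/601692628 (f = -6367/18428/(-32651) = -6367*1/18428*(-1/32651) = -6367/18428*(-1/32651) = 6367/601692628 ≈ 1.0582e-5)
s(I) = -8*I**2 (s(I) = (I*(I + I))*(-4) = (I*(2*I))*(-4) = (2*I**2)*(-4) = -8*I**2)
x(z) = 114 (x(z) = 3*(2*19) = 3*38 = 114)
(137*86 + x(s(5))) + f = (137*86 + 114) + 6367/601692628 = (11782 + 114) + 6367/601692628 = 11896 + 6367/601692628 = 7157735509055/601692628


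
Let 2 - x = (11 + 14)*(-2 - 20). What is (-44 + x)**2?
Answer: 258064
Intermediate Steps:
x = 552 (x = 2 - (11 + 14)*(-2 - 20) = 2 - 25*(-22) = 2 - 1*(-550) = 2 + 550 = 552)
(-44 + x)**2 = (-44 + 552)**2 = 508**2 = 258064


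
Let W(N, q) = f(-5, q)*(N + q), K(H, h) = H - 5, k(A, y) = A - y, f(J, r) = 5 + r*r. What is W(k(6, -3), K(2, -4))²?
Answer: 7056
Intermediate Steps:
f(J, r) = 5 + r²
K(H, h) = -5 + H
W(N, q) = (5 + q²)*(N + q)
W(k(6, -3), K(2, -4))² = ((5 + (-5 + 2)²)*((6 - 1*(-3)) + (-5 + 2)))² = ((5 + (-3)²)*((6 + 3) - 3))² = ((5 + 9)*(9 - 3))² = (14*6)² = 84² = 7056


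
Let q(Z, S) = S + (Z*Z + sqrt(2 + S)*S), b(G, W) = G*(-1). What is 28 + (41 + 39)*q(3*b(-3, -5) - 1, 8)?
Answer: 5788 + 640*sqrt(10) ≈ 7811.9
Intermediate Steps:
b(G, W) = -G
q(Z, S) = S + Z**2 + S*sqrt(2 + S) (q(Z, S) = S + (Z**2 + S*sqrt(2 + S)) = S + Z**2 + S*sqrt(2 + S))
28 + (41 + 39)*q(3*b(-3, -5) - 1, 8) = 28 + (41 + 39)*(8 + (3*(-1*(-3)) - 1)**2 + 8*sqrt(2 + 8)) = 28 + 80*(8 + (3*3 - 1)**2 + 8*sqrt(10)) = 28 + 80*(8 + (9 - 1)**2 + 8*sqrt(10)) = 28 + 80*(8 + 8**2 + 8*sqrt(10)) = 28 + 80*(8 + 64 + 8*sqrt(10)) = 28 + 80*(72 + 8*sqrt(10)) = 28 + (5760 + 640*sqrt(10)) = 5788 + 640*sqrt(10)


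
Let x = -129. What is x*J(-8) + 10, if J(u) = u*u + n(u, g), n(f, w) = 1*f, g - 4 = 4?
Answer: -7214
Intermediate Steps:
g = 8 (g = 4 + 4 = 8)
n(f, w) = f
J(u) = u + u**2 (J(u) = u*u + u = u**2 + u = u + u**2)
x*J(-8) + 10 = -(-1032)*(1 - 8) + 10 = -(-1032)*(-7) + 10 = -129*56 + 10 = -7224 + 10 = -7214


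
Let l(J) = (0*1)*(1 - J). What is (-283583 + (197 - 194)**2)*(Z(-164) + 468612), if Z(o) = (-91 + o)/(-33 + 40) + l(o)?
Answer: -930130943646/7 ≈ -1.3288e+11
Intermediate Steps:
l(J) = 0 (l(J) = 0*(1 - J) = 0)
Z(o) = -13 + o/7 (Z(o) = (-91 + o)/(-33 + 40) + 0 = (-91 + o)/7 + 0 = (-91 + o)*(1/7) + 0 = (-13 + o/7) + 0 = -13 + o/7)
(-283583 + (197 - 194)**2)*(Z(-164) + 468612) = (-283583 + (197 - 194)**2)*((-13 + (1/7)*(-164)) + 468612) = (-283583 + 3**2)*((-13 - 164/7) + 468612) = (-283583 + 9)*(-255/7 + 468612) = -283574*3280029/7 = -930130943646/7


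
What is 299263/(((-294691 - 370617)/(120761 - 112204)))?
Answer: -2560793491/665308 ≈ -3849.0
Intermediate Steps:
299263/(((-294691 - 370617)/(120761 - 112204))) = 299263/((-665308/8557)) = 299263/((-665308*1/8557)) = 299263/(-665308/8557) = 299263*(-8557/665308) = -2560793491/665308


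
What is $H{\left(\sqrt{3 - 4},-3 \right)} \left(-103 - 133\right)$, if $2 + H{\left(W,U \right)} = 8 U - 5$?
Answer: $7316$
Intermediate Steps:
$H{\left(W,U \right)} = -7 + 8 U$ ($H{\left(W,U \right)} = -2 + \left(8 U - 5\right) = -2 + \left(-5 + 8 U\right) = -7 + 8 U$)
$H{\left(\sqrt{3 - 4},-3 \right)} \left(-103 - 133\right) = \left(-7 + 8 \left(-3\right)\right) \left(-103 - 133\right) = \left(-7 - 24\right) \left(-236\right) = \left(-31\right) \left(-236\right) = 7316$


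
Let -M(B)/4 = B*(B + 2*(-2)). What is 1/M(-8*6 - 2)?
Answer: -1/10800 ≈ -9.2593e-5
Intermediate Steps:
M(B) = -4*B*(-4 + B) (M(B) = -4*B*(B + 2*(-2)) = -4*B*(B - 4) = -4*B*(-4 + B))
1/M(-8*6 - 2) = 1/(4*(-8*6 - 2)*(4 - (-8*6 - 2))) = 1/(4*(-48 - 2)*(4 - (-48 - 2))) = 1/(4*(-50)*(4 - 1*(-50))) = 1/(4*(-50)*(4 + 50)) = 1/(4*(-50)*54) = 1/(-10800) = -1/10800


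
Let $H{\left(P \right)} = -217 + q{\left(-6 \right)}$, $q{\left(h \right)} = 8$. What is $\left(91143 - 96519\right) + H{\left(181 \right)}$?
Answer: $-5585$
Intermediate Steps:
$H{\left(P \right)} = -209$ ($H{\left(P \right)} = -217 + 8 = -209$)
$\left(91143 - 96519\right) + H{\left(181 \right)} = \left(91143 - 96519\right) - 209 = -5376 - 209 = -5585$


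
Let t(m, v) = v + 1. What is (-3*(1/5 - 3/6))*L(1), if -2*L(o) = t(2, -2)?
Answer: 9/20 ≈ 0.45000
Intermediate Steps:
t(m, v) = 1 + v
L(o) = ½ (L(o) = -(1 - 2)/2 = -½*(-1) = ½)
(-3*(1/5 - 3/6))*L(1) = -3*(1/5 - 3/6)*(½) = -3*(1*(⅕) - 3*⅙)*(½) = -3*(⅕ - ½)*(½) = -3*(-3/10)*(½) = (9/10)*(½) = 9/20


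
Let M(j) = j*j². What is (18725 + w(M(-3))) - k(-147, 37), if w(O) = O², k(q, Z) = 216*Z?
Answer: 11462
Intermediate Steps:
M(j) = j³
(18725 + w(M(-3))) - k(-147, 37) = (18725 + ((-3)³)²) - 216*37 = (18725 + (-27)²) - 1*7992 = (18725 + 729) - 7992 = 19454 - 7992 = 11462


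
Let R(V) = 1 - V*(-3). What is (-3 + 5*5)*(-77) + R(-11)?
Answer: -1726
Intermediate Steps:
R(V) = 1 + 3*V (R(V) = 1 - (-3)*V = 1 + 3*V)
(-3 + 5*5)*(-77) + R(-11) = (-3 + 5*5)*(-77) + (1 + 3*(-11)) = (-3 + 25)*(-77) + (1 - 33) = 22*(-77) - 32 = -1694 - 32 = -1726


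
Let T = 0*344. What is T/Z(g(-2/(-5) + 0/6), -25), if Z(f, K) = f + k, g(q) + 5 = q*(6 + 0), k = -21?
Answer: 0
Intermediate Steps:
g(q) = -5 + 6*q (g(q) = -5 + q*(6 + 0) = -5 + q*6 = -5 + 6*q)
Z(f, K) = -21 + f (Z(f, K) = f - 21 = -21 + f)
T = 0
T/Z(g(-2/(-5) + 0/6), -25) = 0/(-21 + (-5 + 6*(-2/(-5) + 0/6))) = 0/(-21 + (-5 + 6*(-2*(-⅕) + 0*(⅙)))) = 0/(-21 + (-5 + 6*(⅖ + 0))) = 0/(-21 + (-5 + 6*(⅖))) = 0/(-21 + (-5 + 12/5)) = 0/(-21 - 13/5) = 0/(-118/5) = 0*(-5/118) = 0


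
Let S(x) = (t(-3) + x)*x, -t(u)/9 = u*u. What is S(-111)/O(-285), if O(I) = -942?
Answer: -3552/157 ≈ -22.624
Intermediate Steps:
t(u) = -9*u² (t(u) = -9*u*u = -9*u²)
S(x) = x*(-81 + x) (S(x) = (-9*(-3)² + x)*x = (-9*9 + x)*x = (-81 + x)*x = x*(-81 + x))
S(-111)/O(-285) = -111*(-81 - 111)/(-942) = -111*(-192)*(-1/942) = 21312*(-1/942) = -3552/157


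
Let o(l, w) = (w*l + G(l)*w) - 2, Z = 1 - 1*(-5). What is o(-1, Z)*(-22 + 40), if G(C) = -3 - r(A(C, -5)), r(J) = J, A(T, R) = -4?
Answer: -36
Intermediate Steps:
Z = 6 (Z = 1 + 5 = 6)
G(C) = 1 (G(C) = -3 - 1*(-4) = -3 + 4 = 1)
o(l, w) = -2 + w + l*w (o(l, w) = (w*l + 1*w) - 2 = (l*w + w) - 2 = (w + l*w) - 2 = -2 + w + l*w)
o(-1, Z)*(-22 + 40) = (-2 + 6 - 1*6)*(-22 + 40) = (-2 + 6 - 6)*18 = -2*18 = -36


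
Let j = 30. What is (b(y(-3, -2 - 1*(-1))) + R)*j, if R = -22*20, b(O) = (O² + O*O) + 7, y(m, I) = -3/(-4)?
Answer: -51825/4 ≈ -12956.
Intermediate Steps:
y(m, I) = ¾ (y(m, I) = -3*(-¼) = ¾)
b(O) = 7 + 2*O² (b(O) = (O² + O²) + 7 = 2*O² + 7 = 7 + 2*O²)
R = -440
(b(y(-3, -2 - 1*(-1))) + R)*j = ((7 + 2*(¾)²) - 440)*30 = ((7 + 2*(9/16)) - 440)*30 = ((7 + 9/8) - 440)*30 = (65/8 - 440)*30 = -3455/8*30 = -51825/4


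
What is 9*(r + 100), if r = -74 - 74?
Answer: -432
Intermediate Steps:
r = -148
9*(r + 100) = 9*(-148 + 100) = 9*(-48) = -432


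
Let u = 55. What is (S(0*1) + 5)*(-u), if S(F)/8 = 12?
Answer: -5555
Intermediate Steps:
S(F) = 96 (S(F) = 8*12 = 96)
(S(0*1) + 5)*(-u) = (96 + 5)*(-1*55) = 101*(-55) = -5555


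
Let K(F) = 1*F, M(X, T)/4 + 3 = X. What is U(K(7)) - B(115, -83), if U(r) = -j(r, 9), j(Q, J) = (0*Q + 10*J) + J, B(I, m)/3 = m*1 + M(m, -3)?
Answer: 1182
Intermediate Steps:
M(X, T) = -12 + 4*X
K(F) = F
B(I, m) = -36 + 15*m (B(I, m) = 3*(m*1 + (-12 + 4*m)) = 3*(m + (-12 + 4*m)) = 3*(-12 + 5*m) = -36 + 15*m)
j(Q, J) = 11*J (j(Q, J) = (0 + 10*J) + J = 10*J + J = 11*J)
U(r) = -99 (U(r) = -11*9 = -1*99 = -99)
U(K(7)) - B(115, -83) = -99 - (-36 + 15*(-83)) = -99 - (-36 - 1245) = -99 - 1*(-1281) = -99 + 1281 = 1182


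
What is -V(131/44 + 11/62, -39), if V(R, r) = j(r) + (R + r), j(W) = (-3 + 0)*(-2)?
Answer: 40709/1364 ≈ 29.845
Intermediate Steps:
j(W) = 6 (j(W) = -3*(-2) = 6)
V(R, r) = 6 + R + r (V(R, r) = 6 + (R + r) = 6 + R + r)
-V(131/44 + 11/62, -39) = -(6 + (131/44 + 11/62) - 39) = -(6 + 4303/1364 - 39) = -1*(-40709/1364) = 40709/1364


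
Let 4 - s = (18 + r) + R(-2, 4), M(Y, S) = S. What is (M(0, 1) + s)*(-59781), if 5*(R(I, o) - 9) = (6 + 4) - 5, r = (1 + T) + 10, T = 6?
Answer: 2391240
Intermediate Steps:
r = 17 (r = (1 + 6) + 10 = 7 + 10 = 17)
R(I, o) = 10 (R(I, o) = 9 + ((6 + 4) - 5)/5 = 9 + (10 - 5)/5 = 9 + (1/5)*5 = 9 + 1 = 10)
s = -41 (s = 4 - ((18 + 17) + 10) = 4 - (35 + 10) = 4 - 1*45 = 4 - 45 = -41)
(M(0, 1) + s)*(-59781) = (1 - 41)*(-59781) = -40*(-59781) = 2391240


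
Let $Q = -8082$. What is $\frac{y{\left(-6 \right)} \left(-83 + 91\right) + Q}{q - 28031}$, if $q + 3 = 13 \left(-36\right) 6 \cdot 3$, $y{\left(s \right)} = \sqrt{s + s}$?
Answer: $\frac{4041}{18229} - \frac{8 i \sqrt{3}}{18229} \approx 0.22168 - 0.00076013 i$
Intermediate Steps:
$y{\left(s \right)} = \sqrt{2} \sqrt{s}$ ($y{\left(s \right)} = \sqrt{2 s} = \sqrt{2} \sqrt{s}$)
$q = -8427$ ($q = -3 + 13 \left(-36\right) 6 \cdot 3 = -3 - 8424 = -8427$)
$\frac{y{\left(-6 \right)} \left(-83 + 91\right) + Q}{q - 28031} = \frac{\sqrt{2} \sqrt{-6} \left(-83 + 91\right) - 8082}{-8427 - 28031} = \frac{\sqrt{2} i \sqrt{6} \cdot 8 - 8082}{-36458} = \left(2 i \sqrt{3} \cdot 8 - 8082\right) \left(- \frac{1}{36458}\right) = \left(16 i \sqrt{3} - 8082\right) \left(- \frac{1}{36458}\right) = \left(-8082 + 16 i \sqrt{3}\right) \left(- \frac{1}{36458}\right) = \frac{4041}{18229} - \frac{8 i \sqrt{3}}{18229}$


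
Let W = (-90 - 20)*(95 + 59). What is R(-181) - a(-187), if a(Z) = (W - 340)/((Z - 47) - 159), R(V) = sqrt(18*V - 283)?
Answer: -5760/131 + I*sqrt(3541) ≈ -43.969 + 59.506*I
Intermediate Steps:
R(V) = sqrt(-283 + 18*V)
W = -16940 (W = -110*154 = -16940)
a(Z) = -17280/(-206 + Z) (a(Z) = (-16940 - 340)/((Z - 47) - 159) = -17280/((-47 + Z) - 159) = -17280/(-206 + Z))
R(-181) - a(-187) = sqrt(-283 + 18*(-181)) - (-17280)/(-206 - 187) = sqrt(-283 - 3258) - (-17280)/(-393) = sqrt(-3541) - (-17280)*(-1)/393 = I*sqrt(3541) - 1*5760/131 = I*sqrt(3541) - 5760/131 = -5760/131 + I*sqrt(3541)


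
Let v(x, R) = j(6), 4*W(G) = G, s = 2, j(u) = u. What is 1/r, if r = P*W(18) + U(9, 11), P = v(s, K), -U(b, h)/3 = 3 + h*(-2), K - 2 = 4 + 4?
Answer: 1/84 ≈ 0.011905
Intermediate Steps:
K = 10 (K = 2 + (4 + 4) = 2 + 8 = 10)
U(b, h) = -9 + 6*h (U(b, h) = -3*(3 + h*(-2)) = -3*(3 - 2*h) = -9 + 6*h)
W(G) = G/4
v(x, R) = 6
P = 6
r = 84 (r = 6*((1/4)*18) + (-9 + 6*11) = 6*(9/2) + (-9 + 66) = 27 + 57 = 84)
1/r = 1/84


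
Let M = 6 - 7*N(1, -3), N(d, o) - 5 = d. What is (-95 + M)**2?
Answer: 17161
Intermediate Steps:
N(d, o) = 5 + d
M = -36 (M = 6 - 7*(5 + 1) = 6 - 7*6 = 6 - 42 = -36)
(-95 + M)**2 = (-95 - 36)**2 = (-131)**2 = 17161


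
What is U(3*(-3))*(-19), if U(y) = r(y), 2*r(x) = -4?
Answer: 38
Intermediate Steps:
r(x) = -2 (r(x) = (1/2)*(-4) = -2)
U(y) = -2
U(3*(-3))*(-19) = -2*(-19) = 38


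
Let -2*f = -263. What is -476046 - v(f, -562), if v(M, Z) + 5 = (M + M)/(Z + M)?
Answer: -409870775/861 ≈ -4.7604e+5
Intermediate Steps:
f = 263/2 (f = -1/2*(-263) = 263/2 ≈ 131.50)
v(M, Z) = -5 + 2*M/(M + Z) (v(M, Z) = -5 + (M + M)/(Z + M) = -5 + (2*M)/(M + Z) = -5 + 2*M/(M + Z))
-476046 - v(f, -562) = -476046 - (-5*(-562) - 3*263/2)/(263/2 - 562) = -476046 - (2810 - 789/2)/(-861/2) = -476046 - (-2)*4831/(861*2) = -476046 - 1*(-4831/861) = -476046 + 4831/861 = -409870775/861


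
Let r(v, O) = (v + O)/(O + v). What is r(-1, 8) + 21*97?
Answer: 2038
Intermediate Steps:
r(v, O) = 1 (r(v, O) = (O + v)/(O + v) = 1)
r(-1, 8) + 21*97 = 1 + 21*97 = 1 + 2037 = 2038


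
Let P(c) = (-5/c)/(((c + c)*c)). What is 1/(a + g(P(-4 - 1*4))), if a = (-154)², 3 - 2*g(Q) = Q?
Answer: 2048/48573435 ≈ 4.2163e-5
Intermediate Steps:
P(c) = -5/(2*c³) (P(c) = (-5/c)/(((2*c)*c)) = (-5/c)/((2*c²)) = (-5/c)*(1/(2*c²)) = -5/(2*c³))
g(Q) = 3/2 - Q/2
a = 23716
1/(a + g(P(-4 - 1*4))) = 1/(23716 + (3/2 - (-5)/(4*(-4 - 1*4)³))) = 1/(23716 + (3/2 - (-5)/(4*(-4 - 4)³))) = 1/(23716 + (3/2 - (-5)/(4*(-8)³))) = 1/(23716 + (3/2 - (-5)*(-1)/(4*512))) = 1/(23716 + (3/2 - ½*5/1024)) = 1/(23716 + (3/2 - 5/2048)) = 1/(23716 + 3067/2048) = 1/(48573435/2048) = 2048/48573435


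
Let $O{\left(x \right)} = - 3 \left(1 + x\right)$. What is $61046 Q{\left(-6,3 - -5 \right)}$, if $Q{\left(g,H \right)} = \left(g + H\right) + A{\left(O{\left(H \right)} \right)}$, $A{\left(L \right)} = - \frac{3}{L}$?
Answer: $\frac{1159874}{9} \approx 1.2887 \cdot 10^{5}$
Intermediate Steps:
$O{\left(x \right)} = -3 - 3 x$
$Q{\left(g,H \right)} = H + g - \frac{3}{-3 - 3 H}$ ($Q{\left(g,H \right)} = \left(g + H\right) - \frac{3}{-3 - 3 H} = \left(H + g\right) - \frac{3}{-3 - 3 H} = H + g - \frac{3}{-3 - 3 H}$)
$61046 Q{\left(-6,3 - -5 \right)} = 61046 \frac{1 + \left(1 + \left(3 - -5\right)\right) \left(\left(3 - -5\right) - 6\right)}{1 + \left(3 - -5\right)} = 61046 \frac{1 + \left(1 + \left(3 + 5\right)\right) \left(\left(3 + 5\right) - 6\right)}{1 + \left(3 + 5\right)} = 61046 \frac{1 + \left(1 + 8\right) \left(8 - 6\right)}{1 + 8} = 61046 \frac{1 + 9 \cdot 2}{9} = 61046 \frac{1 + 18}{9} = 61046 \cdot \frac{1}{9} \cdot 19 = 61046 \cdot \frac{19}{9} = \frac{1159874}{9}$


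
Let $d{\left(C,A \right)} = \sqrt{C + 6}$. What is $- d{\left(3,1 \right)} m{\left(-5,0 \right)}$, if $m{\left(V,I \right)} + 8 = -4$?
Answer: $36$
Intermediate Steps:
$d{\left(C,A \right)} = \sqrt{6 + C}$
$m{\left(V,I \right)} = -12$ ($m{\left(V,I \right)} = -8 - 4 = -12$)
$- d{\left(3,1 \right)} m{\left(-5,0 \right)} = - \sqrt{6 + 3} \left(-12\right) = - \sqrt{9} \left(-12\right) = \left(-1\right) 3 \left(-12\right) = \left(-3\right) \left(-12\right) = 36$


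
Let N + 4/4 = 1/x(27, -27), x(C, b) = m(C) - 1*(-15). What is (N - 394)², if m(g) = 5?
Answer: 62394201/400 ≈ 1.5599e+5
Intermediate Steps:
x(C, b) = 20 (x(C, b) = 5 - 1*(-15) = 5 + 15 = 20)
N = -19/20 (N = -1 + 1/20 = -19/20 ≈ -0.95000)
(N - 394)² = (-19/20 - 394)² = (-7899/20)² = 62394201/400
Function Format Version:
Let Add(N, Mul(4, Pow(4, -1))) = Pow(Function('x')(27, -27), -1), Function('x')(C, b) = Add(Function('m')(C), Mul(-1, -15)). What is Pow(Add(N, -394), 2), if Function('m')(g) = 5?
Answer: Rational(62394201, 400) ≈ 1.5599e+5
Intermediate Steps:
Function('x')(C, b) = 20 (Function('x')(C, b) = Add(5, Mul(-1, -15)) = Add(5, 15) = 20)
N = Rational(-19, 20) (N = Add(-1, Pow(20, -1)) = Add(-1, Rational(1, 20)) = Rational(-19, 20) ≈ -0.95000)
Pow(Add(N, -394), 2) = Pow(Add(Rational(-19, 20), -394), 2) = Pow(Rational(-7899, 20), 2) = Rational(62394201, 400)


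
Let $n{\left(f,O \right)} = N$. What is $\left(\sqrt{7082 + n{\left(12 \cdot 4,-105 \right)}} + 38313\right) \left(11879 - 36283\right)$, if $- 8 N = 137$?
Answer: $-934990452 - 6101 \sqrt{113038} \approx -9.3704 \cdot 10^{8}$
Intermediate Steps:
$N = - \frac{137}{8}$ ($N = \left(- \frac{1}{8}\right) 137 = - \frac{137}{8} \approx -17.125$)
$n{\left(f,O \right)} = - \frac{137}{8}$
$\left(\sqrt{7082 + n{\left(12 \cdot 4,-105 \right)}} + 38313\right) \left(11879 - 36283\right) = \left(\sqrt{7082 - \frac{137}{8}} + 38313\right) \left(11879 - 36283\right) = \left(\sqrt{\frac{56519}{8}} + 38313\right) \left(-24404\right) = \left(\frac{\sqrt{113038}}{4} + 38313\right) \left(-24404\right) = \left(38313 + \frac{\sqrt{113038}}{4}\right) \left(-24404\right) = -934990452 - 6101 \sqrt{113038}$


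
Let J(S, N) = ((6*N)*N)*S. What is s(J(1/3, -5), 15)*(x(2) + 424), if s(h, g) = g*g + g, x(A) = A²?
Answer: 102720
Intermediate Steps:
J(S, N) = 6*S*N² (J(S, N) = (6*N²)*S = 6*S*N²)
s(h, g) = g + g² (s(h, g) = g² + g = g + g²)
s(J(1/3, -5), 15)*(x(2) + 424) = (15*(1 + 15))*(2² + 424) = (15*16)*(4 + 424) = 240*428 = 102720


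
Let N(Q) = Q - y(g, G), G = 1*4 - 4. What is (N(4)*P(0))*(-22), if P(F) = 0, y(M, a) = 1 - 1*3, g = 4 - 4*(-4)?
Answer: 0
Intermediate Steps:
G = 0 (G = 4 - 4 = 0)
g = 20 (g = 4 + 16 = 20)
y(M, a) = -2 (y(M, a) = 1 - 3 = -2)
N(Q) = 2 + Q (N(Q) = Q - 1*(-2) = Q + 2 = 2 + Q)
(N(4)*P(0))*(-22) = ((2 + 4)*0)*(-22) = (6*0)*(-22) = 0*(-22) = 0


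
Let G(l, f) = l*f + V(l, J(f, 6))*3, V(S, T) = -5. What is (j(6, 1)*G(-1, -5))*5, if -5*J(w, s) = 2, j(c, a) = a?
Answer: -50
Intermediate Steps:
J(w, s) = -2/5 (J(w, s) = -1/5*2 = -2/5)
G(l, f) = -15 + f*l (G(l, f) = l*f - 5*3 = f*l - 15 = -15 + f*l)
(j(6, 1)*G(-1, -5))*5 = (1*(-15 - 5*(-1)))*5 = (1*(-15 + 5))*5 = (1*(-10))*5 = -10*5 = -50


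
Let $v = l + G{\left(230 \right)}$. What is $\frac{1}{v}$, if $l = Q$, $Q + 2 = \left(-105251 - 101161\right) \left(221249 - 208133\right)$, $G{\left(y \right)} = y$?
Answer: $- \frac{1}{2707299564} \approx -3.6937 \cdot 10^{-10}$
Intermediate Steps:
$Q = -2707299794$ ($Q = -2 + \left(-105251 - 101161\right) \left(221249 - 208133\right) = -2 - 2707299792 = -2707299794$)
$l = -2707299794$
$v = -2707299564$ ($v = -2707299794 + 230 = -2707299564$)
$\frac{1}{v} = \frac{1}{-2707299564} = - \frac{1}{2707299564}$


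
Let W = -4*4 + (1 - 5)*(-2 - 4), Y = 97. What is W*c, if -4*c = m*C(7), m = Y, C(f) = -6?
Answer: 1164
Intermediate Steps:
W = 8 (W = -16 - 4*(-6) = -16 + 24 = 8)
m = 97
c = 291/2 (c = -97*(-6)/4 = -1/4*(-582) = 291/2 ≈ 145.50)
W*c = 8*(291/2) = 1164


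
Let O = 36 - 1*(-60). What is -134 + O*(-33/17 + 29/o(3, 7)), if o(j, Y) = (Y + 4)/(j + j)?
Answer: 224062/187 ≈ 1198.2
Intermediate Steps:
O = 96 (O = 36 + 60 = 96)
o(j, Y) = (4 + Y)/(2*j) (o(j, Y) = (4 + Y)/((2*j)) = (4 + Y)*(1/(2*j)) = (4 + Y)/(2*j))
-134 + O*(-33/17 + 29/o(3, 7)) = -134 + 96*(-33/17 + 29/(((1/2)*(4 + 7)/3))) = -134 + 96*(-33*1/17 + 29/(((1/2)*(1/3)*11))) = -134 + 96*(-33/17 + 29/(11/6)) = -134 + 96*(-33/17 + 29*(6/11)) = -134 + 96*(-33/17 + 174/11) = -134 + 96*(2595/187) = -134 + 249120/187 = 224062/187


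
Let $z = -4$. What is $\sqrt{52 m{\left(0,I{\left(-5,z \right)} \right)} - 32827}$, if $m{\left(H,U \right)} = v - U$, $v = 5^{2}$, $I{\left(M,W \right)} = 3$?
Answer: $i \sqrt{31683} \approx 178.0 i$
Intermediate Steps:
$v = 25$
$m{\left(H,U \right)} = 25 - U$
$\sqrt{52 m{\left(0,I{\left(-5,z \right)} \right)} - 32827} = \sqrt{52 \left(25 - 3\right) - 32827} = \sqrt{52 \cdot 22 - 32827} = \sqrt{1144 - 32827} = \sqrt{-31683} = i \sqrt{31683}$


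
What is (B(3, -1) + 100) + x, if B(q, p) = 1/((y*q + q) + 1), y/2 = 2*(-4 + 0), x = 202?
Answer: 13287/44 ≈ 301.98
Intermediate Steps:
y = -16 (y = 2*(2*(-4 + 0)) = 2*(2*(-4)) = 2*(-8) = -16)
B(q, p) = 1/(1 - 15*q) (B(q, p) = 1/((-16*q + q) + 1) = 1/(-15*q + 1) = 1/(1 - 15*q))
(B(3, -1) + 100) + x = (1/(1 - 15*3) + 100) + 202 = (1/(1 - 45) + 100) + 202 = (1/(-44) + 100) + 202 = (-1/44 + 100) + 202 = 4399/44 + 202 = 13287/44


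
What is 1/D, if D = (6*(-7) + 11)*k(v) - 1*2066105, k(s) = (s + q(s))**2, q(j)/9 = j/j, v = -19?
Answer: -1/2069205 ≈ -4.8328e-7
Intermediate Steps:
q(j) = 9 (q(j) = 9*(j/j) = 9*1 = 9)
k(s) = (9 + s)**2 (k(s) = (s + 9)**2 = (9 + s)**2)
D = -2069205 (D = (6*(-7) + 11)*(9 - 19)**2 - 1*2066105 = (-42 + 11)*(-10)**2 - 2066105 = -31*100 - 2066105 = -3100 - 2066105 = -2069205)
1/D = 1/(-2069205) = -1/2069205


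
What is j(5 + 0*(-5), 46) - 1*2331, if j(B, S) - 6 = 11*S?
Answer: -1819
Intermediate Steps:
j(B, S) = 6 + 11*S
j(5 + 0*(-5), 46) - 1*2331 = (6 + 11*46) - 1*2331 = (6 + 506) - 2331 = 512 - 2331 = -1819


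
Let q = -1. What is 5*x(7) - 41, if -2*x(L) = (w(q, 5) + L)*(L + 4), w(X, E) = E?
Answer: -371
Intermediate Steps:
x(L) = -(4 + L)*(5 + L)/2 (x(L) = -(5 + L)*(L + 4)/2 = -(5 + L)*(4 + L)/2 = -(4 + L)*(5 + L)/2)
5*x(7) - 41 = 5*(-10 - 9/2*7 - ½*7²) - 41 = 5*(-10 - 63/2 - ½*49) - 41 = 5*(-10 - 63/2 - 49/2) - 41 = 5*(-66) - 41 = -330 - 41 = -371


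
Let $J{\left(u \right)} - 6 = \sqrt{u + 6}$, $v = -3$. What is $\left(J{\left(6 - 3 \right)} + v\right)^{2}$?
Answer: $36$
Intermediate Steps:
$J{\left(u \right)} = 6 + \sqrt{6 + u}$ ($J{\left(u \right)} = 6 + \sqrt{u + 6} = 6 + \sqrt{6 + u}$)
$\left(J{\left(6 - 3 \right)} + v\right)^{2} = \left(\left(6 + \sqrt{6 + \left(6 - 3\right)}\right) - 3\right)^{2} = \left(\left(6 + \sqrt{6 + 3}\right) - 3\right)^{2} = \left(\left(6 + \sqrt{9}\right) - 3\right)^{2} = \left(\left(6 + 3\right) - 3\right)^{2} = \left(9 - 3\right)^{2} = 6^{2} = 36$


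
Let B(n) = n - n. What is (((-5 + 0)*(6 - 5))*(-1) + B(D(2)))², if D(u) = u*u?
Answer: 25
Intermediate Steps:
D(u) = u²
B(n) = 0
(((-5 + 0)*(6 - 5))*(-1) + B(D(2)))² = (((-5 + 0)*(6 - 5))*(-1) + 0)² = (-5*1*(-1) + 0)² = (-5*(-1) + 0)² = (5 + 0)² = 5² = 25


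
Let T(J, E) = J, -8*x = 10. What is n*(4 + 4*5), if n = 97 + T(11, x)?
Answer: 2592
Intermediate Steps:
x = -5/4 (x = -⅛*10 = -5/4 ≈ -1.2500)
n = 108 (n = 97 + 11 = 108)
n*(4 + 4*5) = 108*(4 + 4*5) = 108*(4 + 20) = 108*24 = 2592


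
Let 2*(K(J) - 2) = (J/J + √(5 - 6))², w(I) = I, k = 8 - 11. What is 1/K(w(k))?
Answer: ⅖ - I/5 ≈ 0.4 - 0.2*I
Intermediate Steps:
k = -3
K(J) = 2 + (1 + I)²/2 (K(J) = 2 + (J/J + √(5 - 6))²/2 = 2 + (1 + √(-1))²/2 = 2 + (1 + I)²/2)
1/K(w(k)) = 1/(2 + I) = (2 - I)/5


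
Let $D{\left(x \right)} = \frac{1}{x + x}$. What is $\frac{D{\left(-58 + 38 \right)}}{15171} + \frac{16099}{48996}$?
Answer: $\frac{814122347}{2477727720} \approx 0.32858$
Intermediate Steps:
$D{\left(x \right)} = \frac{1}{2 x}$
$\frac{D{\left(-58 + 38 \right)}}{15171} + \frac{16099}{48996} = \frac{\frac{1}{2} \frac{1}{-58 + 38}}{15171} + \frac{16099}{48996} = \frac{1}{2 \left(-20\right)} \frac{1}{15171} + 16099 \cdot \frac{1}{48996} = \frac{1}{2} \left(- \frac{1}{20}\right) \frac{1}{15171} + \frac{16099}{48996} = \left(- \frac{1}{40}\right) \frac{1}{15171} + \frac{16099}{48996} = - \frac{1}{606840} + \frac{16099}{48996} = \frac{814122347}{2477727720}$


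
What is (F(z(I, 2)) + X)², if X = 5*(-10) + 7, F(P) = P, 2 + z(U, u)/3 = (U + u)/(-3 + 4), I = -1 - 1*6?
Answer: 4096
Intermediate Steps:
I = -7 (I = -1 - 6 = -7)
z(U, u) = -6 + 3*U + 3*u (z(U, u) = -6 + 3*((U + u)/(-3 + 4)) = -6 + 3*((U + u)/1) = -6 + 3*((U + u)*1) = -6 + 3*(U + u) = -6 + (3*U + 3*u) = -6 + 3*U + 3*u)
X = -43 (X = -50 + 7 = -43)
(F(z(I, 2)) + X)² = ((-6 + 3*(-7) + 3*2) - 43)² = ((-6 - 21 + 6) - 43)² = (-21 - 43)² = (-64)² = 4096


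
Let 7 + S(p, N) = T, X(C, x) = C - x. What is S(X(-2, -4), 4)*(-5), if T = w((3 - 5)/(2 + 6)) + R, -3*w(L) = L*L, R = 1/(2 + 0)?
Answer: 1565/48 ≈ 32.604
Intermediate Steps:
R = ½ (R = 1/2 = ½ ≈ 0.50000)
w(L) = -L²/3 (w(L) = -L*L/3 = -L²/3)
T = 23/48 (T = -(3 - 5)²/(2 + 6)²/3 + ½ = -(-2/8)²/3 + ½ = -(-2*⅛)²/3 + ½ = -(-¼)²/3 + ½ = -⅓*1/16 + ½ = -1/48 + ½ = 23/48 ≈ 0.47917)
S(p, N) = -313/48 (S(p, N) = -7 + 23/48 = -313/48)
S(X(-2, -4), 4)*(-5) = -313/48*(-5) = 1565/48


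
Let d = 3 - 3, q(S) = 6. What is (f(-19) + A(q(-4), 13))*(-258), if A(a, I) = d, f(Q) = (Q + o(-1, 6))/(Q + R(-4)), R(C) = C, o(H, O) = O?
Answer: -3354/23 ≈ -145.83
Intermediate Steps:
d = 0
f(Q) = (6 + Q)/(-4 + Q) (f(Q) = (Q + 6)/(Q - 4) = (6 + Q)/(-4 + Q))
A(a, I) = 0
(f(-19) + A(q(-4), 13))*(-258) = ((6 - 19)/(-4 - 19) + 0)*(-258) = (-13/(-23) + 0)*(-258) = (-1/23*(-13) + 0)*(-258) = (13/23 + 0)*(-258) = (13/23)*(-258) = -3354/23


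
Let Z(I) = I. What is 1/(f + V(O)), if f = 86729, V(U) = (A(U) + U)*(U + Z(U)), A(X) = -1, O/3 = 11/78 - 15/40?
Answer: 5408/469043353 ≈ 1.1530e-5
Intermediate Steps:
O = -73/104 (O = 3*(11/78 - 15/40) = 3*(11*(1/78) - 15*1/40) = 3*(11/78 - 3/8) = 3*(-73/312) = -73/104 ≈ -0.70192)
V(U) = 2*U*(-1 + U) (V(U) = (-1 + U)*(U + U) = (-1 + U)*(2*U) = 2*U*(-1 + U))
1/(f + V(O)) = 1/(86729 + 2*(-73/104)*(-1 - 73/104)) = 1/(86729 + 2*(-73/104)*(-177/104)) = 1/(86729 + 12921/5408) = 1/(469043353/5408) = 5408/469043353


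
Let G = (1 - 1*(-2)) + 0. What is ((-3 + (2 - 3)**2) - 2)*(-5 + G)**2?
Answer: -16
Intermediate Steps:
G = 3 (G = (1 + 2) + 0 = 3 + 0 = 3)
((-3 + (2 - 3)**2) - 2)*(-5 + G)**2 = ((-3 + (2 - 3)**2) - 2)*(-5 + 3)**2 = ((-3 + (-1)**2) - 2)*(-2)**2 = ((-3 + 1) - 2)*4 = (-2 - 2)*4 = -4*4 = -16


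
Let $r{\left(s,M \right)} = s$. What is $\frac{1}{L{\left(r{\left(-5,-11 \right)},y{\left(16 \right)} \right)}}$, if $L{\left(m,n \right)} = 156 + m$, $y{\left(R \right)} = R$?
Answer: $\frac{1}{151} \approx 0.0066225$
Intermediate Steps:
$\frac{1}{L{\left(r{\left(-5,-11 \right)},y{\left(16 \right)} \right)}} = \frac{1}{156 - 5} = \frac{1}{151}$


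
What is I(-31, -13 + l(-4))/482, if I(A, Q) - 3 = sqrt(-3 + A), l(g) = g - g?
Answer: 3/482 + I*sqrt(34)/482 ≈ 0.0062241 + 0.012097*I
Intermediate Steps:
l(g) = 0
I(A, Q) = 3 + sqrt(-3 + A)
I(-31, -13 + l(-4))/482 = (3 + sqrt(-3 - 31))/482 = (3 + sqrt(-34))*(1/482) = (3 + I*sqrt(34))*(1/482) = 3/482 + I*sqrt(34)/482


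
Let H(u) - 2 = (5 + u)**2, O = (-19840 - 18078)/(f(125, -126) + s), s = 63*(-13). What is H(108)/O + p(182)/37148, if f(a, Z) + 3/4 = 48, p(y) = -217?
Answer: 366123174893/1408577864 ≈ 259.92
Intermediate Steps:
s = -819
f(a, Z) = 189/4 (f(a, Z) = -3/4 + 48 = 189/4)
O = 151672/3087 (O = (-19840 - 18078)/(189/4 - 819) = -37918/(-3087/4) = -37918*(-4/3087) = 151672/3087 ≈ 49.133)
H(u) = 2 + (5 + u)**2
H(108)/O + p(182)/37148 = (2 + (5 + 108)**2)/(151672/3087) - 217/37148 = (2 + 113**2)*(3087/151672) - 217*1/37148 = (2 + 12769)*(3087/151672) - 217/37148 = 12771*(3087/151672) - 217/37148 = 39424077/151672 - 217/37148 = 366123174893/1408577864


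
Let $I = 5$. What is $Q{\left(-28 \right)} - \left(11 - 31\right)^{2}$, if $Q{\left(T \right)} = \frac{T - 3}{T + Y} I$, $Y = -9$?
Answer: $- \frac{14645}{37} \approx -395.81$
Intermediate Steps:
$Q{\left(T \right)} = \frac{5 \left(-3 + T\right)}{-9 + T}$ ($Q{\left(T \right)} = \frac{T - 3}{T - 9} \cdot 5 = \frac{-3 + T}{-9 + T} 5 = \frac{5 \left(-3 + T\right)}{-9 + T}$)
$Q{\left(-28 \right)} - \left(11 - 31\right)^{2} = \frac{5 \left(-3 - 28\right)}{-9 - 28} - \left(11 - 31\right)^{2} = 5 \frac{1}{-37} \left(-31\right) - \left(-20\right)^{2} = 5 \left(- \frac{1}{37}\right) \left(-31\right) - 400 = \frac{155}{37} - 400 = - \frac{14645}{37}$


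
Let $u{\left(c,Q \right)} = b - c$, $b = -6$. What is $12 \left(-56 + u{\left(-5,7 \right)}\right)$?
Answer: $-684$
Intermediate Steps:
$u{\left(c,Q \right)} = -6 - c$
$12 \left(-56 + u{\left(-5,7 \right)}\right) = 12 \left(-56 - 1\right) = 12 \left(-57\right) = -684$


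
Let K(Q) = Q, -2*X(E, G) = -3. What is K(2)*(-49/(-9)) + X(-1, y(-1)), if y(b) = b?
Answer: 223/18 ≈ 12.389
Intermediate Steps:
X(E, G) = 3/2 (X(E, G) = -½*(-3) = 3/2)
K(2)*(-49/(-9)) + X(-1, y(-1)) = 2*(-49/(-9)) + 3/2 = 2*(-49*(-⅑)) + 3/2 = 2*(49/9) + 3/2 = 98/9 + 3/2 = 223/18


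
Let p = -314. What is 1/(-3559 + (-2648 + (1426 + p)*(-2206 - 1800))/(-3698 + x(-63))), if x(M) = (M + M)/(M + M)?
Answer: -3697/8700303 ≈ -0.00042493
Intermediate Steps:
x(M) = 1 (x(M) = (2*M)/((2*M)) = (2*M)*(1/(2*M)) = 1)
1/(-3559 + (-2648 + (1426 + p)*(-2206 - 1800))/(-3698 + x(-63))) = 1/(-3559 + (-2648 + (1426 - 314)*(-2206 - 1800))/(-3698 + 1)) = 1/(-3559 + (-2648 + 1112*(-4006))/(-3697)) = 1/(-3559 + (-2648 - 4454672)*(-1/3697)) = 1/(-3559 - 4457320*(-1/3697)) = 1/(-3559 + 4457320/3697) = 1/(-8700303/3697) = -3697/8700303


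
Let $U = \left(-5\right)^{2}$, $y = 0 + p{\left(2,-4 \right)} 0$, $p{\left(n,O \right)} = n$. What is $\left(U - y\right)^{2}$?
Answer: $625$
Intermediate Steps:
$y = 0$ ($y = 0 + 2 \cdot 0 = 0 + 0 = 0$)
$U = 25$
$\left(U - y\right)^{2} = \left(25 - 0\right)^{2} = \left(25 + 0\right)^{2} = 25^{2} = 625$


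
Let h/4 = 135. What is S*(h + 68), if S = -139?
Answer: -84512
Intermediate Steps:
h = 540 (h = 4*135 = 540)
S*(h + 68) = -139*(540 + 68) = -139*608 = -84512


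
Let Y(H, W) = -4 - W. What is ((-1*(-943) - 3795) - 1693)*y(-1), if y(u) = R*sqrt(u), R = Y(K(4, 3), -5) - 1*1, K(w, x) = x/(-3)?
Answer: 0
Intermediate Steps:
K(w, x) = -x/3 (K(w, x) = x*(-1/3) = -x/3)
R = 0 (R = (-4 - 1*(-5)) - 1*1 = (-4 + 5) - 1 = 1 - 1 = 0)
y(u) = 0 (y(u) = 0*sqrt(u) = 0)
((-1*(-943) - 3795) - 1693)*y(-1) = ((-1*(-943) - 3795) - 1693)*0 = ((943 - 3795) - 1693)*0 = (-2852 - 1693)*0 = -4545*0 = 0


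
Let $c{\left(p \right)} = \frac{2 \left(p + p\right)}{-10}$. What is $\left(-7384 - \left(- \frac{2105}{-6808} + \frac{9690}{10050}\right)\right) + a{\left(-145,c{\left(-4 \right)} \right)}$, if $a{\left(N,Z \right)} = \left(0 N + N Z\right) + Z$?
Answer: $- \frac{17368913951}{2280680} \approx -7615.7$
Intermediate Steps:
$c{\left(p \right)} = - \frac{2 p}{5}$ ($c{\left(p \right)} = 2 \cdot 2 p \left(- \frac{1}{10}\right) = 4 p \left(- \frac{1}{10}\right) = - \frac{2 p}{5}$)
$a{\left(N,Z \right)} = Z + N Z$ ($a{\left(N,Z \right)} = \left(0 + N Z\right) + Z = N Z + Z = Z + N Z$)
$\left(-7384 - \left(- \frac{2105}{-6808} + \frac{9690}{10050}\right)\right) + a{\left(-145,c{\left(-4 \right)} \right)} = \left(-7384 - \left(- \frac{2105}{-6808} + \frac{9690}{10050}\right)\right) + \left(- \frac{2}{5}\right) \left(-4\right) \left(1 - 145\right) = \left(-7384 - \left(\left(-2105\right) \left(- \frac{1}{6808}\right) + 9690 \cdot \frac{1}{10050}\right)\right) + \frac{8}{5} \left(-144\right) = \left(-7384 - \left(\frac{2105}{6808} + \frac{323}{335}\right)\right) - \frac{1152}{5} = \left(-7384 - \frac{2904159}{2280680}\right) - \frac{1152}{5} = - \frac{16843445279}{2280680} - \frac{1152}{5} = - \frac{17368913951}{2280680}$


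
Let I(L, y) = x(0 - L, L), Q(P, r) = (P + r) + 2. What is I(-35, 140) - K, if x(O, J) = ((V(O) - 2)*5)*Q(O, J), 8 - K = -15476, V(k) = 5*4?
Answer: -15304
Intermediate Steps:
V(k) = 20
K = 15484 (K = 8 - 1*(-15476) = 8 + 15476 = 15484)
Q(P, r) = 2 + P + r
x(O, J) = 180 + 90*J + 90*O (x(O, J) = ((20 - 2)*5)*(2 + O + J) = (18*5)*(2 + J + O) = 90*(2 + J + O) = 180 + 90*J + 90*O)
I(L, y) = 180 (I(L, y) = 180 + 90*L + 90*(0 - L) = 180 + 90*L + 90*(-L) = 180 + 90*L - 90*L = 180)
I(-35, 140) - K = 180 - 1*15484 = 180 - 15484 = -15304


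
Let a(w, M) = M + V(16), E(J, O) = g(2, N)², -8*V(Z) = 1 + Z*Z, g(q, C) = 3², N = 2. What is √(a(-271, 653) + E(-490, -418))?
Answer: √11230/4 ≈ 26.493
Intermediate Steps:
g(q, C) = 9
V(Z) = -⅛ - Z²/8 (V(Z) = -(1 + Z*Z)/8 = -(1 + Z²)/8 = -⅛ - Z²/8)
E(J, O) = 81 (E(J, O) = 9² = 81)
a(w, M) = -257/8 + M (a(w, M) = M + (-⅛ - ⅛*16²) = M + (-⅛ - ⅛*256) = M + (-⅛ - 32) = M - 257/8 = -257/8 + M)
√(a(-271, 653) + E(-490, -418)) = √((-257/8 + 653) + 81) = √(4967/8 + 81) = √(5615/8) = √11230/4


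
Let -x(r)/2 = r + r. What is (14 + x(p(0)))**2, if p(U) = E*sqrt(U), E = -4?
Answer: 196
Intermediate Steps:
p(U) = -4*sqrt(U)
x(r) = -4*r (x(r) = -2*(r + r) = -4*r)
(14 + x(p(0)))**2 = (14 - (-16)*sqrt(0))**2 = (14 - (-16)*0)**2 = (14 - 4*0)**2 = (14 + 0)**2 = 14**2 = 196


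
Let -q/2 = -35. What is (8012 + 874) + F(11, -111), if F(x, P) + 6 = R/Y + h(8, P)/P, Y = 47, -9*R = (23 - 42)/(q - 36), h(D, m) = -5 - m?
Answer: 4724842459/532134 ≈ 8879.0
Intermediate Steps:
q = 70 (q = -2*(-35) = 70)
R = 19/306 (R = -(23 - 42)/(9*(70 - 36)) = -(-19)/(9*34) = -1/9*(-19/34) = 19/306 ≈ 0.062091)
F(x, P) = -86273/14382 + (-5 - P)/P (F(x, P) = -6 + ((19/306)/47 + (-5 - P)/P) = -6 + ((19/306)*(1/47) + (-5 - P)/P) = -6 + (19/14382 + (-5 - P)/P) = -86273/14382 + (-5 - P)/P)
(8012 + 874) + F(11, -111) = (8012 + 874) + (-100655/14382 - 5/(-111)) = 8886 + (-100655/14382 - 5*(-1/111)) = 8886 + (-100655/14382 + 5/111) = 8886 - 3700265/532134 = 4724842459/532134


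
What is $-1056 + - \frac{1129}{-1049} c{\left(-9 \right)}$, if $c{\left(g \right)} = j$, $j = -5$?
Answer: $- \frac{1113389}{1049} \approx -1061.4$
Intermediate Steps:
$c{\left(g \right)} = -5$
$-1056 + - \frac{1129}{-1049} c{\left(-9 \right)} = -1056 + - \frac{1129}{-1049} \left(-5\right) = -1056 + \left(-1129\right) \left(- \frac{1}{1049}\right) \left(-5\right) = -1056 + \frac{1129}{1049} \left(-5\right) = -1056 - \frac{5645}{1049} = - \frac{1113389}{1049}$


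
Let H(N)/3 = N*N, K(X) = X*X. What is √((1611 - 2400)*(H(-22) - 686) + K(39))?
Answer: I*√602853 ≈ 776.44*I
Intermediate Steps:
K(X) = X²
H(N) = 3*N² (H(N) = 3*(N*N) = 3*N²)
√((1611 - 2400)*(H(-22) - 686) + K(39)) = √((1611 - 2400)*(3*(-22)² - 686) + 39²) = √(-789*(3*484 - 686) + 1521) = √(-789*(1452 - 686) + 1521) = √(-789*766 + 1521) = √(-604374 + 1521) = √(-602853) = I*√602853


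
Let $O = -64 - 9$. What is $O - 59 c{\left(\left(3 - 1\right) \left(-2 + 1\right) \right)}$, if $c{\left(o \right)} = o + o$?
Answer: $163$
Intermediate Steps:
$c{\left(o \right)} = 2 o$
$O = -73$ ($O = -64 - 9 = -73$)
$O - 59 c{\left(\left(3 - 1\right) \left(-2 + 1\right) \right)} = -73 - 59 \cdot 2 \left(3 - 1\right) \left(-2 + 1\right) = -73 - 59 \cdot 2 \cdot 2 \left(-1\right) = -73 - 59 \cdot 2 \left(-2\right) = -73 - -236 = -73 + 236 = 163$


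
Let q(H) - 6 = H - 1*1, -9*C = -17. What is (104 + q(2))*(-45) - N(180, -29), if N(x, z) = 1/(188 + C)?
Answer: -8536464/1709 ≈ -4995.0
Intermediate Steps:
C = 17/9 (C = -1/9*(-17) = 17/9 ≈ 1.8889)
q(H) = 5 + H (q(H) = 6 + (H - 1*1) = 6 + (H - 1) = 6 + (-1 + H) = 5 + H)
N(x, z) = 9/1709 (N(x, z) = 1/(188 + 17/9) = 1/(1709/9) = 9/1709)
(104 + q(2))*(-45) - N(180, -29) = (104 + (5 + 2))*(-45) - 1*9/1709 = (104 + 7)*(-45) - 9/1709 = 111*(-45) - 9/1709 = -4995 - 9/1709 = -8536464/1709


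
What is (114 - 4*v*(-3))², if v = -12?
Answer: 900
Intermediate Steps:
v = -12 (v = -4*3 = -12)
(114 - 4*v*(-3))² = (114 - 4*(-12)*(-3))² = (114 + 48*(-3))² = (114 - 144)² = (-30)² = 900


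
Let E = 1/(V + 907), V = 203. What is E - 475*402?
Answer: -211954499/1110 ≈ -1.9095e+5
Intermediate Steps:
E = 1/1110 (E = 1/(203 + 907) = 1/1110 ≈ 0.00090090)
E - 475*402 = 1/1110 - 475*402 = 1/1110 - 190950 = -211954499/1110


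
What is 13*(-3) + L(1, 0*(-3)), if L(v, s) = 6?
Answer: -33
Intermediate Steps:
13*(-3) + L(1, 0*(-3)) = 13*(-3) + 6 = -39 + 6 = -33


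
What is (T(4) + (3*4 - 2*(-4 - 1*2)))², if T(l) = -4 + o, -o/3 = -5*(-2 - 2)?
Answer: 1600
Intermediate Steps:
o = -60 (o = -(-15)*(-2 - 2) = -(-15)*(-4) = -3*20 = -60)
T(l) = -64 (T(l) = -4 - 60 = -64)
(T(4) + (3*4 - 2*(-4 - 1*2)))² = (-64 + (3*4 - 2*(-4 - 1*2)))² = (-64 + (12 - 2*(-4 - 2)))² = (-64 + (12 - 2*(-6)))² = (-64 + (12 + 12))² = (-64 + 24)² = (-40)² = 1600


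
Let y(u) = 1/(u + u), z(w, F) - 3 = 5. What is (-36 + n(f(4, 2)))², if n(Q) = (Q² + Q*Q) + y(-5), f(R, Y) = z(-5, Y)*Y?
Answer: 22648081/100 ≈ 2.2648e+5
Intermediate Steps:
z(w, F) = 8 (z(w, F) = 3 + 5 = 8)
y(u) = 1/(2*u)
f(R, Y) = 8*Y
n(Q) = -⅒ + 2*Q² (n(Q) = (Q² + Q*Q) + (½)/(-5) = (Q² + Q²) + (½)*(-⅕) = 2*Q² - ⅒ = -⅒ + 2*Q²)
(-36 + n(f(4, 2)))² = (-36 + (-⅒ + 2*(8*2)²))² = (-36 + (-⅒ + 2*16²))² = (-36 + (-⅒ + 2*256))² = (-36 + (-⅒ + 512))² = (-36 + 5119/10)² = (4759/10)² = 22648081/100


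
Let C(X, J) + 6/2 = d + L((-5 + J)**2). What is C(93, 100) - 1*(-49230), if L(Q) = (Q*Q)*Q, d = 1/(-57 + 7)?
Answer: 36754596992599/50 ≈ 7.3509e+11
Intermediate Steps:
d = -1/50 (d = 1/(-50) = -1/50 ≈ -0.020000)
L(Q) = Q**3 (L(Q) = Q**2*Q = Q**3)
C(X, J) = -151/50 + (-5 + J)**6 (C(X, J) = -3 + (-1/50 + ((-5 + J)**2)**3) = -3 + (-1/50 + (-5 + J)**6) = -151/50 + (-5 + J)**6)
C(93, 100) - 1*(-49230) = (-151/50 + (-5 + 100)**6) - 1*(-49230) = (-151/50 + 95**6) + 49230 = (-151/50 + 735091890625) + 49230 = 36754594531099/50 + 49230 = 36754596992599/50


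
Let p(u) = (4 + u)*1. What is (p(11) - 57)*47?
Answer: -1974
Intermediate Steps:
p(u) = 4 + u
(p(11) - 57)*47 = ((4 + 11) - 57)*47 = (15 - 57)*47 = -42*47 = -1974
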